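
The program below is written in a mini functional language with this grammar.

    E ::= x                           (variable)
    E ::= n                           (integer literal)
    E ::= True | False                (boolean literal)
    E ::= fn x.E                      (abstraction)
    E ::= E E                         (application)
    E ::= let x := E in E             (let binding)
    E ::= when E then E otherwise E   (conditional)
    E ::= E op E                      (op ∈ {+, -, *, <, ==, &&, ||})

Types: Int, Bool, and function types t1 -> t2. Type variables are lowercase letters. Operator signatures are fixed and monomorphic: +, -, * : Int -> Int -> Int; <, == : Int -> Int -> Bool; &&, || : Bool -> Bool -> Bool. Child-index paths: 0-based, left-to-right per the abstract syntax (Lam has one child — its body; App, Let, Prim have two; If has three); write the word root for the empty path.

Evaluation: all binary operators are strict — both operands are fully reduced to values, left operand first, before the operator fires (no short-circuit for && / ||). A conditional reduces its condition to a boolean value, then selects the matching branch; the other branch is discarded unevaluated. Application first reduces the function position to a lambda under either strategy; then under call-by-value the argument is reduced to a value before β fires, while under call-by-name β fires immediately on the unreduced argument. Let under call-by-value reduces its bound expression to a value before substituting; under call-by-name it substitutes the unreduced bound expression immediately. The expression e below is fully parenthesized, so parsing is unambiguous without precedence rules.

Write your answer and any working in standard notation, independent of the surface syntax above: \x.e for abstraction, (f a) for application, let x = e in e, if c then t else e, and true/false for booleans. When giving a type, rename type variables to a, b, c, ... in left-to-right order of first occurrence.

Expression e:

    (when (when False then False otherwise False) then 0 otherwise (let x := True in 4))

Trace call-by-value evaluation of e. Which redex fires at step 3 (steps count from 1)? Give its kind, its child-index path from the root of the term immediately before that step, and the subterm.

Answer: let at root : (let x = true in 4)

Working:
step 0: (if (if false then false else false) then 0 else (let x = true in 4))
step 1: [if@0] (if false then 0 else (let x = true in 4))
step 2: [if@root] (let x = true in 4)
step 3: [let@root] 4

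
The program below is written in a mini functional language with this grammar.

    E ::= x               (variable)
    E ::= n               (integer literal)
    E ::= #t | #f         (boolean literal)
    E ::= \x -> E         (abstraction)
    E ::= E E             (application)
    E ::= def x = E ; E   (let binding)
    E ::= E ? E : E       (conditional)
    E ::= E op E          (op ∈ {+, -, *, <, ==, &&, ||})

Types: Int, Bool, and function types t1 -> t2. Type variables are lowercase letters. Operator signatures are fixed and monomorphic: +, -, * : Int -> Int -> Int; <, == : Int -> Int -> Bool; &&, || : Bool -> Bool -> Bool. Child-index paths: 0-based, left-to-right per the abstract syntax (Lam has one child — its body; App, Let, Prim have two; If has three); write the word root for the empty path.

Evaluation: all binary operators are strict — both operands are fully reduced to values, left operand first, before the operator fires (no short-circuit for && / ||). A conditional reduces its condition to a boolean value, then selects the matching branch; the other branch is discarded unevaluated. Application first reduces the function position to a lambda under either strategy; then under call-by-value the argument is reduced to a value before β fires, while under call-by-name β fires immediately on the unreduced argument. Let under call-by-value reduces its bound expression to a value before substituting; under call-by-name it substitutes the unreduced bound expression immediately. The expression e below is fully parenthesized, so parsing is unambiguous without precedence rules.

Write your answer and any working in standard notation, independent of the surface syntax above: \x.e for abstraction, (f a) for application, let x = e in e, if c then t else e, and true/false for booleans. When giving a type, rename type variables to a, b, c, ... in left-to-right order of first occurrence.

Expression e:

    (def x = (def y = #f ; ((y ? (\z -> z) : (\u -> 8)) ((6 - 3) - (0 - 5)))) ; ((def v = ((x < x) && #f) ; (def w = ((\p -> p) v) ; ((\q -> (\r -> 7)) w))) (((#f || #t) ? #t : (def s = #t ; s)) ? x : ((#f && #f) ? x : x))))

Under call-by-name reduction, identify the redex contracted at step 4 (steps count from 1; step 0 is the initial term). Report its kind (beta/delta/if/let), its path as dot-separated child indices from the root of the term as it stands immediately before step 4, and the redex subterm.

Answer: beta at 0 : ((\q.(\r.7)) ((\p.p) (((let y = false in ((if y then (\z.z) else (\u.8)) ((6 - 3) - (0 - 5)))) < (let y = false in ((if y then (\z.z) else (\u.8)) ((6 - 3) - (0 - 5))))) && false)))

Derivation:
step 0: (let x = (let y = false in ((if y then (\z.z) else (\u.8)) ((6 - 3) - (0 - 5)))) in ((let v = ((x < x) && false) in (let w = ((\p.p) v) in ((\q.(\r.7)) w))) (if (if (false || true) then true else (let s = true in s)) then x else (if (false && false) then x else x))))
step 1: [let@root] ((let v = (((let y = false in ((if y then (\z.z) else (\u.8)) ((6 - 3) - (0 - 5)))) < (let y = false in ((if y then (\z.z) else (\u.8)) ((6 - 3) - (0 - 5))))) && false) in (let w = ((\p.p) v) in ((\q.(\r.7)) w))) (if (if (false || true) then true else (let s = true in s)) then (let y = false in ((if y then (\z.z) else (\u.8)) ((6 - 3) - (0 - 5)))) else (if (false && false) then (let y = false in ((if y then (\z.z) else (\u.8)) ((6 - 3) - (0 - 5)))) else (let y = false in ((if y then (\z.z) else (\u.8)) ((6 - 3) - (0 - 5)))))))
step 2: [let@0] ((let w = ((\p.p) (((let y = false in ((if y then (\z.z) else (\u.8)) ((6 - 3) - (0 - 5)))) < (let y = false in ((if y then (\z.z) else (\u.8)) ((6 - 3) - (0 - 5))))) && false)) in ((\q.(\r.7)) w)) (if (if (false || true) then true else (let s = true in s)) then (let y = false in ((if y then (\z.z) else (\u.8)) ((6 - 3) - (0 - 5)))) else (if (false && false) then (let y = false in ((if y then (\z.z) else (\u.8)) ((6 - 3) - (0 - 5)))) else (let y = false in ((if y then (\z.z) else (\u.8)) ((6 - 3) - (0 - 5)))))))
step 3: [let@0] (((\q.(\r.7)) ((\p.p) (((let y = false in ((if y then (\z.z) else (\u.8)) ((6 - 3) - (0 - 5)))) < (let y = false in ((if y then (\z.z) else (\u.8)) ((6 - 3) - (0 - 5))))) && false))) (if (if (false || true) then true else (let s = true in s)) then (let y = false in ((if y then (\z.z) else (\u.8)) ((6 - 3) - (0 - 5)))) else (if (false && false) then (let y = false in ((if y then (\z.z) else (\u.8)) ((6 - 3) - (0 - 5)))) else (let y = false in ((if y then (\z.z) else (\u.8)) ((6 - 3) - (0 - 5)))))))
step 4: [beta@0] ((\r.7) (if (if (false || true) then true else (let s = true in s)) then (let y = false in ((if y then (\z.z) else (\u.8)) ((6 - 3) - (0 - 5)))) else (if (false && false) then (let y = false in ((if y then (\z.z) else (\u.8)) ((6 - 3) - (0 - 5)))) else (let y = false in ((if y then (\z.z) else (\u.8)) ((6 - 3) - (0 - 5)))))))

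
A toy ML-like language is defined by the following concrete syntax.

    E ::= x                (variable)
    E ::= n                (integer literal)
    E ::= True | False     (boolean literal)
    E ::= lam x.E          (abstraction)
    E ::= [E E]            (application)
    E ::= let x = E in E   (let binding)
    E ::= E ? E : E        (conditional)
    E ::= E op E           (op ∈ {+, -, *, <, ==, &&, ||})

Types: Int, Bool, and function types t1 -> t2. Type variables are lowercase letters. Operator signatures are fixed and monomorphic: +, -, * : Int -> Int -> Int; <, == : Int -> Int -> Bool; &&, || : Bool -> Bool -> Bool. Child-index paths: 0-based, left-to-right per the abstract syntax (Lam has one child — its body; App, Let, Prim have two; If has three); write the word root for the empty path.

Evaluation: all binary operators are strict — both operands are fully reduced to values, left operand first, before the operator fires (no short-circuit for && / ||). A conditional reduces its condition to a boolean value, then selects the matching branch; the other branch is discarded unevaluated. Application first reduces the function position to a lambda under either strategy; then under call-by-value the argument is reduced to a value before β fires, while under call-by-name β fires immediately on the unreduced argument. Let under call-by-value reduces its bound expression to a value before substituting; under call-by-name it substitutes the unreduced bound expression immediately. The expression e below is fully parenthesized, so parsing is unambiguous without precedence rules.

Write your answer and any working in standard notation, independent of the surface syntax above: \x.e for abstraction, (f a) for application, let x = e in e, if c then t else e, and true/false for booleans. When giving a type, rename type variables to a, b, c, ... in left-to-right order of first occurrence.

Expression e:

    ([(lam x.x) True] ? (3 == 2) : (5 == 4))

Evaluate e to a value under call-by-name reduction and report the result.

Derivation:
step 0: (if ((\x.x) true) then (3 == 2) else (5 == 4))
step 1: [beta@0] (if true then (3 == 2) else (5 == 4))
step 2: [if@root] (3 == 2)
step 3: [delta@root] false

Answer: false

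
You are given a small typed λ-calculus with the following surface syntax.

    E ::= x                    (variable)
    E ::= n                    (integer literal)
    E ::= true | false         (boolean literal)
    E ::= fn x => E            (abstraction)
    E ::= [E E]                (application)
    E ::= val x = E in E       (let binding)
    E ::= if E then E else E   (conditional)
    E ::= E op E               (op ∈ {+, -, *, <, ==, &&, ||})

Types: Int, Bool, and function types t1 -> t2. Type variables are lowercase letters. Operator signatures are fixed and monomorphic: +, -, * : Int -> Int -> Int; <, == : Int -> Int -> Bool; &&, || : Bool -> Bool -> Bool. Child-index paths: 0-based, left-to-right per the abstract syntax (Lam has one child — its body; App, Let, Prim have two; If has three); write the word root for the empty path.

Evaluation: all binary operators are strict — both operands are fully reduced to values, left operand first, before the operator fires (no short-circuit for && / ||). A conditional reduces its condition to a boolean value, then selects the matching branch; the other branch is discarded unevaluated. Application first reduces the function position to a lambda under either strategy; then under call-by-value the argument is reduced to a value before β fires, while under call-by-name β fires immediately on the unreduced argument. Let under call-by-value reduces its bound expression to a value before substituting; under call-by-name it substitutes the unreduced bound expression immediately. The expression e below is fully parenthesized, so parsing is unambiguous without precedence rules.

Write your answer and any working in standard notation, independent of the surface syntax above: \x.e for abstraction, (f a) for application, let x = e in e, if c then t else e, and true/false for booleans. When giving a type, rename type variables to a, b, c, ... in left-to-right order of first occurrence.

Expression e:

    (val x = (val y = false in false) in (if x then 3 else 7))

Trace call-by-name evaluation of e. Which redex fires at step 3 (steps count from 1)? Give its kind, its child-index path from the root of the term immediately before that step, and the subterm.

Answer: if at root : (if false then 3 else 7)

Derivation:
step 0: (let x = (let y = false in false) in (if x then 3 else 7))
step 1: [let@root] (if (let y = false in false) then 3 else 7)
step 2: [let@0] (if false then 3 else 7)
step 3: [if@root] 7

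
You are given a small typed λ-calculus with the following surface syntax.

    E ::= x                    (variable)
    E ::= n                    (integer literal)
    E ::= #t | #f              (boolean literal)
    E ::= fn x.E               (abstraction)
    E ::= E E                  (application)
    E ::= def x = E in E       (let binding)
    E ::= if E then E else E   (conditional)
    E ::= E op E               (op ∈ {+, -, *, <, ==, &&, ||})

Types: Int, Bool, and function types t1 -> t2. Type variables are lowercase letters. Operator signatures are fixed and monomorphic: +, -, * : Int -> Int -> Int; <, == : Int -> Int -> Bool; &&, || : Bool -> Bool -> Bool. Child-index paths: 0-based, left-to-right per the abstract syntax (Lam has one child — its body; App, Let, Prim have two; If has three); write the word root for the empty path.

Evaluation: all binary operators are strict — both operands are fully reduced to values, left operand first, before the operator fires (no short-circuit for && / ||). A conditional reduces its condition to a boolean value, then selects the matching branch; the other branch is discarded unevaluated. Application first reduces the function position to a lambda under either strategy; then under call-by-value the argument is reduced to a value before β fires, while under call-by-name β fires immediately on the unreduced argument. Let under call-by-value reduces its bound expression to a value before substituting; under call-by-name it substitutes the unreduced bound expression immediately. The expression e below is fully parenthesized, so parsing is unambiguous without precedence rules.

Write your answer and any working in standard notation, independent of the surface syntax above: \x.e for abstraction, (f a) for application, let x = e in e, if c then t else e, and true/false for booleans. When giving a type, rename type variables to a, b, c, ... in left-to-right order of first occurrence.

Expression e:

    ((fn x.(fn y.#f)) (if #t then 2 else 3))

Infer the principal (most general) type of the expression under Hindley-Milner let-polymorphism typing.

Answer: a -> Bool

Trace:
\y._ : b -> Bool
\x._ : a -> b -> Bool
  unify Bool ~ Bool
  unify Int ~ Int
  unify a -> b -> Bool ~ Int -> c
  unify a ~ Int
  unify b -> Bool ~ c
_ _ : b -> Bool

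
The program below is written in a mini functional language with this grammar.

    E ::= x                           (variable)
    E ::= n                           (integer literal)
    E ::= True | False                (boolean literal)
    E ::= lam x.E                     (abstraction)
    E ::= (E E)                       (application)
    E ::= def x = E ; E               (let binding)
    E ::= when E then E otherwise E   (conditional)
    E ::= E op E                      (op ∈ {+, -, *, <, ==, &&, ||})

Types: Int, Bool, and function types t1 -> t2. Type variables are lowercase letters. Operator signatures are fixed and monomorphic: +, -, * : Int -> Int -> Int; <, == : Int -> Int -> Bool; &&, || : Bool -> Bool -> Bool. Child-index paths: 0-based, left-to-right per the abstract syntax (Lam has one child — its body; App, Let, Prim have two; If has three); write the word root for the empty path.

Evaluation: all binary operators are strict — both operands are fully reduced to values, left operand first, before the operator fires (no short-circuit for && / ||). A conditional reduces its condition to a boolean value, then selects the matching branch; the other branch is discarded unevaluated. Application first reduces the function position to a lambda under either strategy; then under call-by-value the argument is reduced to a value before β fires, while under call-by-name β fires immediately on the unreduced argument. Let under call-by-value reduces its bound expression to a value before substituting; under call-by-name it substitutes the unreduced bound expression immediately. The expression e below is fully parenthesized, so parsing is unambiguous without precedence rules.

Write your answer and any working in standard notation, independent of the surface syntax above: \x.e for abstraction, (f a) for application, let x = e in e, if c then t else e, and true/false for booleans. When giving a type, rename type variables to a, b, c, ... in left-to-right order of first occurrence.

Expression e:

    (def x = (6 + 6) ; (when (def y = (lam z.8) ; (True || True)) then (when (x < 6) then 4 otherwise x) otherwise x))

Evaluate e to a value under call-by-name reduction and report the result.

Answer: 12

Derivation:
step 0: (let x = (6 + 6) in (if (let y = (\z.8) in (true || true)) then (if (x < 6) then 4 else x) else x))
step 1: [let@root] (if (let y = (\z.8) in (true || true)) then (if ((6 + 6) < 6) then 4 else (6 + 6)) else (6 + 6))
step 2: [let@0] (if (true || true) then (if ((6 + 6) < 6) then 4 else (6 + 6)) else (6 + 6))
step 3: [delta@0] (if true then (if ((6 + 6) < 6) then 4 else (6 + 6)) else (6 + 6))
step 4: [if@root] (if ((6 + 6) < 6) then 4 else (6 + 6))
step 5: [delta@0.0] (if (12 < 6) then 4 else (6 + 6))
step 6: [delta@0] (if false then 4 else (6 + 6))
step 7: [if@root] (6 + 6)
step 8: [delta@root] 12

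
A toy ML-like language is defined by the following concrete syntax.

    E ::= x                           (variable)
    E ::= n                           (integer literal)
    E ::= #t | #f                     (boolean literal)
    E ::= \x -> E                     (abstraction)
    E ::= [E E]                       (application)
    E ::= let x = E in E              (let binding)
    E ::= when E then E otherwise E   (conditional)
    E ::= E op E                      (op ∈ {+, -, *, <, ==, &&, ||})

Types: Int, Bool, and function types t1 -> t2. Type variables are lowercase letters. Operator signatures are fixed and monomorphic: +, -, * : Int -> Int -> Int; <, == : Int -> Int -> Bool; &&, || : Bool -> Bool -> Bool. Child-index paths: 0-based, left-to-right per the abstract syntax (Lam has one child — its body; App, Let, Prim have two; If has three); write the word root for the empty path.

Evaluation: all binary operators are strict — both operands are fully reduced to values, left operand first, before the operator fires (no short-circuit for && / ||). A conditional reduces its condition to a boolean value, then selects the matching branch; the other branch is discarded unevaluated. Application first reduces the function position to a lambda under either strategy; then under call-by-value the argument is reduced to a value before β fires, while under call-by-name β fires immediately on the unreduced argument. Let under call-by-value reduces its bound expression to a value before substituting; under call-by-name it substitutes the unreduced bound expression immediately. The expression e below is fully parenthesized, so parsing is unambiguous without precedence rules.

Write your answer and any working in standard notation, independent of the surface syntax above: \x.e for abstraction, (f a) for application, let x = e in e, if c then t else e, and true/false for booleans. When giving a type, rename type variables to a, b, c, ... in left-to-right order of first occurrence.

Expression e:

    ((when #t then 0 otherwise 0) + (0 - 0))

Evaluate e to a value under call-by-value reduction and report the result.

Working:
step 0: ((if true then 0 else 0) + (0 - 0))
step 1: [if@0] (0 + (0 - 0))
step 2: [delta@1] (0 + 0)
step 3: [delta@root] 0

Answer: 0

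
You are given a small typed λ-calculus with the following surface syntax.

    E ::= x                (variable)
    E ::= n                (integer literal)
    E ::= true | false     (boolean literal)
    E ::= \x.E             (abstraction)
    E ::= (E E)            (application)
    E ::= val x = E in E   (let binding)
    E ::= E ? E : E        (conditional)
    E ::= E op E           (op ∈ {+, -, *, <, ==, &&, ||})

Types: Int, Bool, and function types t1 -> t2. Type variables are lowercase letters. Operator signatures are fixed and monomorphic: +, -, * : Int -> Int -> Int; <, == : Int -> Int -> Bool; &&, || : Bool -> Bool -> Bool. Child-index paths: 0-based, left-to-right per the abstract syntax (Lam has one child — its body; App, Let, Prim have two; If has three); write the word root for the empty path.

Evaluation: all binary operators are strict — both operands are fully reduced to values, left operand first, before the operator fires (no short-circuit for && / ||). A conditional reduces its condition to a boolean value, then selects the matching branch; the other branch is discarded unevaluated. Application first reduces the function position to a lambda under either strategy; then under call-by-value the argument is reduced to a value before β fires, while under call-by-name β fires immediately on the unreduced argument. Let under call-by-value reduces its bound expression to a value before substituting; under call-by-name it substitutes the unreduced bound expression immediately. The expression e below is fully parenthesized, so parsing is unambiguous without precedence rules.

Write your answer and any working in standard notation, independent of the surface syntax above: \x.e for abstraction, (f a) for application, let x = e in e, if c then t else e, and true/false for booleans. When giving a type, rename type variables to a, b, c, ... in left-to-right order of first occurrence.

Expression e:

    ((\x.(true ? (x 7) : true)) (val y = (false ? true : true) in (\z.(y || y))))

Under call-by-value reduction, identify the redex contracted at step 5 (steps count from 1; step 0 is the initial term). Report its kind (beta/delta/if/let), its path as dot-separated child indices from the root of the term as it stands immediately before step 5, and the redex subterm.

Answer: beta at root : ((\z.(true || true)) 7)

Derivation:
step 0: ((\x.(if true then (x 7) else true)) (let y = (if false then true else true) in (\z.(y || y))))
step 1: [if@1.0] ((\x.(if true then (x 7) else true)) (let y = true in (\z.(y || y))))
step 2: [let@1] ((\x.(if true then (x 7) else true)) (\z.(true || true)))
step 3: [beta@root] (if true then ((\z.(true || true)) 7) else true)
step 4: [if@root] ((\z.(true || true)) 7)
step 5: [beta@root] (true || true)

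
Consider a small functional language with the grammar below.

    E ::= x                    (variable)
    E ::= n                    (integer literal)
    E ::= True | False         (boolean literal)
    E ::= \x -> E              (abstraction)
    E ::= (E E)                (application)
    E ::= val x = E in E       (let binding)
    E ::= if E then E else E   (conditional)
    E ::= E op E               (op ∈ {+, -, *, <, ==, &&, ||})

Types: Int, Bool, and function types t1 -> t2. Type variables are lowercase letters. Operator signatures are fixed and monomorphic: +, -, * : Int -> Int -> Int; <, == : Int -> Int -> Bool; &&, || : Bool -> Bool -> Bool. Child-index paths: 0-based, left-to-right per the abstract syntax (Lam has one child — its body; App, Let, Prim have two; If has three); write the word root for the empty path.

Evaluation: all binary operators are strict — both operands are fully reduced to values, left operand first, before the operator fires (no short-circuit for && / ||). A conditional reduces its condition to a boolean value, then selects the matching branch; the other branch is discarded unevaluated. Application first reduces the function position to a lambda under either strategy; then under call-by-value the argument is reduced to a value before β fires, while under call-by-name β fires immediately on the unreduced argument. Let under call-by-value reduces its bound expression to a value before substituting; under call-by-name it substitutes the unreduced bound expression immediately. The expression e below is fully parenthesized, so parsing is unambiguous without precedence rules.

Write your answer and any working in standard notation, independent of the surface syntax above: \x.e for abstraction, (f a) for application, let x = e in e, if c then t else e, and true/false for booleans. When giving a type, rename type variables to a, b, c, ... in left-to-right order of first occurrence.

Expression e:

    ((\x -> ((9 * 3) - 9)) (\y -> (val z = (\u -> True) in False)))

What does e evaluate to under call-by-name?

Working:
step 0: ((\x.((9 * 3) - 9)) (\y.(let z = (\u.true) in false)))
step 1: [beta@root] ((9 * 3) - 9)
step 2: [delta@0] (27 - 9)
step 3: [delta@root] 18

Answer: 18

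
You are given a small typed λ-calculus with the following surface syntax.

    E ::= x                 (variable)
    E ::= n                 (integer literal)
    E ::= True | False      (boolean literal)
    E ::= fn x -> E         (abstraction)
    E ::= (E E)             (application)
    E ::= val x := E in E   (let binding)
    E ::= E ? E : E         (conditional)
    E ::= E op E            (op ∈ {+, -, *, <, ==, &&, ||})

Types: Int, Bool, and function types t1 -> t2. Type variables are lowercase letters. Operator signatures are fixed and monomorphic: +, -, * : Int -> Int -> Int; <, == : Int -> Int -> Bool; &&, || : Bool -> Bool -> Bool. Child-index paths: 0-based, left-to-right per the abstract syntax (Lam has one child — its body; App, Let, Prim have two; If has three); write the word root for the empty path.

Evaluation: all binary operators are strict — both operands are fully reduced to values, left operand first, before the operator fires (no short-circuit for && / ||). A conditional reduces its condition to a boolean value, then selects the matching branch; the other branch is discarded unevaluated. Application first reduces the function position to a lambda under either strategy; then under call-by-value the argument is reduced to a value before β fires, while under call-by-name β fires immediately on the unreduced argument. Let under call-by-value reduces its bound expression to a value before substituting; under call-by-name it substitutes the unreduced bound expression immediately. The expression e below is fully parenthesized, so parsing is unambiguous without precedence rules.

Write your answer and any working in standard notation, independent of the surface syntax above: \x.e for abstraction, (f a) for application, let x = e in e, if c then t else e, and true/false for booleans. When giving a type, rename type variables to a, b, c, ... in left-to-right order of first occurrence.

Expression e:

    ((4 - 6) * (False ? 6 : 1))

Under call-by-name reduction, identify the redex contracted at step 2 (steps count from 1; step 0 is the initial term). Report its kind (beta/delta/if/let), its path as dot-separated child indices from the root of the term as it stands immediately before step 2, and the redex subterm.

Answer: if at 1 : (if false then 6 else 1)

Derivation:
step 0: ((4 - 6) * (if false then 6 else 1))
step 1: [delta@0] (-2 * (if false then 6 else 1))
step 2: [if@1] (-2 * 1)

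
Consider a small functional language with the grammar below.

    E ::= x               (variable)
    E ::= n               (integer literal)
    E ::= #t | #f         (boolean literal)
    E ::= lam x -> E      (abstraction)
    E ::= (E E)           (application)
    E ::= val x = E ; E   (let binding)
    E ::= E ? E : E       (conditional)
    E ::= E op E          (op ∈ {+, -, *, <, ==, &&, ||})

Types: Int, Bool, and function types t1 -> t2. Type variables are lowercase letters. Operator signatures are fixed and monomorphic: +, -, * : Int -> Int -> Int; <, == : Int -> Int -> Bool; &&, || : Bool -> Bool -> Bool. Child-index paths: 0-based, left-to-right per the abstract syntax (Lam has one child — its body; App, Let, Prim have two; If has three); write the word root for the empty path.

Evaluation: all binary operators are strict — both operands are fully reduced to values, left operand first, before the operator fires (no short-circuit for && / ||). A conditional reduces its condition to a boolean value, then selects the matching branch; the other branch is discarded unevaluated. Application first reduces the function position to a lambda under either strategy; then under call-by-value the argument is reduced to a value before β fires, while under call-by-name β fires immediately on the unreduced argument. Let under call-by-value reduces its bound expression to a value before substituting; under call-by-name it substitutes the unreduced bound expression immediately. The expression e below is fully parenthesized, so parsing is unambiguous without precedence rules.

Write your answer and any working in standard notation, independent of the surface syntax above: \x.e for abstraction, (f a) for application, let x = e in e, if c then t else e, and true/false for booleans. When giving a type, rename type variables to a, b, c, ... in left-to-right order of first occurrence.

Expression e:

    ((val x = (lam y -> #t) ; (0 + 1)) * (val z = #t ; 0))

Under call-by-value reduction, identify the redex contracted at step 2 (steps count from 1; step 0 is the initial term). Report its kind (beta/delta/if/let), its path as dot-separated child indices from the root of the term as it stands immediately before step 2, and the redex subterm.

Working:
step 0: ((let x = (\y.true) in (0 + 1)) * (let z = true in 0))
step 1: [let@0] ((0 + 1) * (let z = true in 0))
step 2: [delta@0] (1 * (let z = true in 0))

Answer: delta at 0 : (0 + 1)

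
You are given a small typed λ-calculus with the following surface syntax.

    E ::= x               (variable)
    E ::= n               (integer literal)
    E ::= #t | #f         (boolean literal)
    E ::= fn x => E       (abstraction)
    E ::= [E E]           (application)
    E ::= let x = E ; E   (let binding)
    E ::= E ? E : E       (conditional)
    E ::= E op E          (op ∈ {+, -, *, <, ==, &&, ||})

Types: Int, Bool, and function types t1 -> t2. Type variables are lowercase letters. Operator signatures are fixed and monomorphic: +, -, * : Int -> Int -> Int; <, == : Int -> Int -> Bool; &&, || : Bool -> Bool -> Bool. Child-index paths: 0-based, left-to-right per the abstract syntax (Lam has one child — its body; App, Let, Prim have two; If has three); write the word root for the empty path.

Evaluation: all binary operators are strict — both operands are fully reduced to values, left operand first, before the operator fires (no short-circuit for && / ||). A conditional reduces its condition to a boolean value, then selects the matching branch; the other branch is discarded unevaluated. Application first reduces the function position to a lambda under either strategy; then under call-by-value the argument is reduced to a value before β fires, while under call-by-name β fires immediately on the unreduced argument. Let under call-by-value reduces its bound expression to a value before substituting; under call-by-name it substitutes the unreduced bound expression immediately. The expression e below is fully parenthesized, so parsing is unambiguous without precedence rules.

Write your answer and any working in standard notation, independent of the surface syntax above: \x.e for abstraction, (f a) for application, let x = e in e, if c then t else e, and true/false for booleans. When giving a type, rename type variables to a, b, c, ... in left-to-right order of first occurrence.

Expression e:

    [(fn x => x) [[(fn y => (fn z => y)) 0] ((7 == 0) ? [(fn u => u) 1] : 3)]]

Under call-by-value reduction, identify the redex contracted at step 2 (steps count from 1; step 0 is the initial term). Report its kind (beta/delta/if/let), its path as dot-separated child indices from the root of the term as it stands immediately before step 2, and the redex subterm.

Trace:
step 0: ((\x.x) (((\y.(\z.y)) 0) (if (7 == 0) then ((\u.u) 1) else 3)))
step 1: [beta@1.0] ((\x.x) ((\z.0) (if (7 == 0) then ((\u.u) 1) else 3)))
step 2: [delta@1.1.0] ((\x.x) ((\z.0) (if false then ((\u.u) 1) else 3)))

Answer: delta at 1.1.0 : (7 == 0)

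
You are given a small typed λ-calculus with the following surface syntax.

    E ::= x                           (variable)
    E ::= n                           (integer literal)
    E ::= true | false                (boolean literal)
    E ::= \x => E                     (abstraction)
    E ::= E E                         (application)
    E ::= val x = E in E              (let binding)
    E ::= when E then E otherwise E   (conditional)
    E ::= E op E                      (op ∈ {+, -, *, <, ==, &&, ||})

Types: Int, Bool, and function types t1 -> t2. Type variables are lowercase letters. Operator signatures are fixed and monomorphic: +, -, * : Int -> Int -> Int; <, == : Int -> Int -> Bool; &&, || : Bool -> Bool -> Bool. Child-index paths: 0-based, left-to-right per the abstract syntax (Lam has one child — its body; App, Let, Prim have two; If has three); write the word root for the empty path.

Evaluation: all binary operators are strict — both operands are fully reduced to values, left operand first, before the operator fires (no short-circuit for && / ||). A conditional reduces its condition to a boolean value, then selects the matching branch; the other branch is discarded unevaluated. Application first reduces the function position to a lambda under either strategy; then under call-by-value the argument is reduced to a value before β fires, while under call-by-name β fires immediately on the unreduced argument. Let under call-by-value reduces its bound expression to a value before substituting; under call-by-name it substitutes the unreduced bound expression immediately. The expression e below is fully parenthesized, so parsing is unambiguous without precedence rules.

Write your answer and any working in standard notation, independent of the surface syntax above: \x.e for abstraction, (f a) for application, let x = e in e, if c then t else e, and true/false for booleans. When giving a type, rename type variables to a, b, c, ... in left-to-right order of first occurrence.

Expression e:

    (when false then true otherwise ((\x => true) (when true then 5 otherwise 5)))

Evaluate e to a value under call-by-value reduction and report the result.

Derivation:
step 0: (if false then true else ((\x.true) (if true then 5 else 5)))
step 1: [if@root] ((\x.true) (if true then 5 else 5))
step 2: [if@1] ((\x.true) 5)
step 3: [beta@root] true

Answer: true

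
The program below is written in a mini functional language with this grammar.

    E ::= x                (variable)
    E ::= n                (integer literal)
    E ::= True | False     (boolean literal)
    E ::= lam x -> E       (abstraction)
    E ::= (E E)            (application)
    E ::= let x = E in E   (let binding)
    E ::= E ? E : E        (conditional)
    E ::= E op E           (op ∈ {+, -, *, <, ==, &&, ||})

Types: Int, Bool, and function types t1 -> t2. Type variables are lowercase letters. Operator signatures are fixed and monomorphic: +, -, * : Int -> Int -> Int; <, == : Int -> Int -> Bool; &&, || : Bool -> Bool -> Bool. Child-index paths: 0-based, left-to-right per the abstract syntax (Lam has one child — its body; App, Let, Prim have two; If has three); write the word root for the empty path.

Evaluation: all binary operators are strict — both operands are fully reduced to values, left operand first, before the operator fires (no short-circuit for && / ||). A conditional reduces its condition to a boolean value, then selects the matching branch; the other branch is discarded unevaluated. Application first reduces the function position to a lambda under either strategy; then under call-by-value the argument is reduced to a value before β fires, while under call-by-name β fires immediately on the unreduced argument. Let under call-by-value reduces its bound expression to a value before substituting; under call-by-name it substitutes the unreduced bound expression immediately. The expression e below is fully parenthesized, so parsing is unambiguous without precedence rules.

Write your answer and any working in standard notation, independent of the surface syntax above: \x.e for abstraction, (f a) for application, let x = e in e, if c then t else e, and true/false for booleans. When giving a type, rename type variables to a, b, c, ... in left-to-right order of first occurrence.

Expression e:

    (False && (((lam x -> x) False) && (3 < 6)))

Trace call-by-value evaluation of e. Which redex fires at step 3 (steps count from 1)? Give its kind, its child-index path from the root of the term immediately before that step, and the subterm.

Trace:
step 0: (false && (((\x.x) false) && (3 < 6)))
step 1: [beta@1.0] (false && (false && (3 < 6)))
step 2: [delta@1.1] (false && (false && true))
step 3: [delta@1] (false && false)

Answer: delta at 1 : (false && true)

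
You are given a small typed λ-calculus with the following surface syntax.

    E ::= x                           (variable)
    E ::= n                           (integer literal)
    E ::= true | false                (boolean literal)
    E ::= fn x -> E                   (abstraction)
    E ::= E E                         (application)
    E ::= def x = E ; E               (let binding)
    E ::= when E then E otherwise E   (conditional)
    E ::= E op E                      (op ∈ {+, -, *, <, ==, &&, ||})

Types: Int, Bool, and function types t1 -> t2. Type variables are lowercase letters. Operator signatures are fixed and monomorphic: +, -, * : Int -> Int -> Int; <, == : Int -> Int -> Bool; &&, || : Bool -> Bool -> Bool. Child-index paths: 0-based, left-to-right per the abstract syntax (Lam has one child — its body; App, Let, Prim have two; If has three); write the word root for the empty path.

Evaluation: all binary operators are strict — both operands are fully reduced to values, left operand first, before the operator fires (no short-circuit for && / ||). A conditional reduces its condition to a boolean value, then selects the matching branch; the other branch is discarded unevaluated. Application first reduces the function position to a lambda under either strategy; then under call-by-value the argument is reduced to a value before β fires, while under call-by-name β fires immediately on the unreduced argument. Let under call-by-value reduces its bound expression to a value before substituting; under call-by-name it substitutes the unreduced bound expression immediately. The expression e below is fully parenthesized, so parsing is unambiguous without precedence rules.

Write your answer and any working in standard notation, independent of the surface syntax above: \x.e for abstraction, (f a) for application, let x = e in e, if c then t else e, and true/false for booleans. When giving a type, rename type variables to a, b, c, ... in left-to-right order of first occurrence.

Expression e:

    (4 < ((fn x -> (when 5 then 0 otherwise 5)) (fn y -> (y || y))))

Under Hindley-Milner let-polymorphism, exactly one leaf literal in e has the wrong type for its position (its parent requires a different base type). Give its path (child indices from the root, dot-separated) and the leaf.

Answer: 1.0.0.0 : 5

Derivation:
  unify Int ~ Int
  unify Int ~ Bool
  FAIL: mismatch Int ~ Bool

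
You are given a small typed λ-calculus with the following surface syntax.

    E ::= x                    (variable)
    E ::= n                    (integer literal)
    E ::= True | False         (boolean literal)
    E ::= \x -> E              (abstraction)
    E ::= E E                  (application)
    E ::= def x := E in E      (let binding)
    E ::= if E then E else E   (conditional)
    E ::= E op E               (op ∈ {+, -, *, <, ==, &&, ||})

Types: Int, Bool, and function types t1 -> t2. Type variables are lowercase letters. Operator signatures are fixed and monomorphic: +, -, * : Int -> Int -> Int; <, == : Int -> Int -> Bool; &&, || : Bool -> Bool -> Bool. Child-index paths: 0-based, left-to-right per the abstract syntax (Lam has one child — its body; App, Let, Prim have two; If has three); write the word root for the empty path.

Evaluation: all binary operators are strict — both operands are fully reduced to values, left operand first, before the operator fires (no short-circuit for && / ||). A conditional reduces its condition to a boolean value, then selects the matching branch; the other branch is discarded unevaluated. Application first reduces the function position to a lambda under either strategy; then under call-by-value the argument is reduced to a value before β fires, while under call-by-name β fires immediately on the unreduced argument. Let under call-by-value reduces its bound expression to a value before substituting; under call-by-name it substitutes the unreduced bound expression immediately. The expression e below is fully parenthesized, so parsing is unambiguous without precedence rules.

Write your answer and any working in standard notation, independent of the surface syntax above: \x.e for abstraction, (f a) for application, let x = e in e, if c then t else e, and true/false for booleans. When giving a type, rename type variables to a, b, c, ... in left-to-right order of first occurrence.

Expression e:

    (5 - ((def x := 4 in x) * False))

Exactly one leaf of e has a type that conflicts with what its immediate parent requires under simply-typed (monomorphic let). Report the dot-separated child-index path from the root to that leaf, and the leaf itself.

Working:
  unify Int ~ Int
let x : Int
x : Int
  unify Int ~ Int
  unify Bool ~ Int
  FAIL: mismatch Bool ~ Int

Answer: 1.1 : false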